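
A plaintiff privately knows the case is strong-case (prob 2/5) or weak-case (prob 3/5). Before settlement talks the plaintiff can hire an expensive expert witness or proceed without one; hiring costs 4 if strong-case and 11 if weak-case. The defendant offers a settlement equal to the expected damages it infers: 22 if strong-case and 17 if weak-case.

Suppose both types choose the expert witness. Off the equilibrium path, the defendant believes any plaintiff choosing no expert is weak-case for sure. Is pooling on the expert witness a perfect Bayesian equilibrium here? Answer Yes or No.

On path, the defendant holds the prior and pays 2/5·22 + 3/5·17 = 19. Off path (no expert), believing weak-case, it pays 17.
strong-case: the expert witness nets 19 − 4 = 15; no expert nets 17. strong-case would deviate.
weak-case: the expert witness nets 19 − 11 = 8; no expert nets 17. weak-case would deviate.
A type deviates, so pooling fails.

No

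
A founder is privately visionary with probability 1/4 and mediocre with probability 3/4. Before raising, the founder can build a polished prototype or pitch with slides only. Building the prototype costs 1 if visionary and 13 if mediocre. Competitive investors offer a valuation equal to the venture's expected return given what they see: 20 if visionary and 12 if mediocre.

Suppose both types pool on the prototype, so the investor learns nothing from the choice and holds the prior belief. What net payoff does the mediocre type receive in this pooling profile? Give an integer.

Pooled valuation = 1/4·20 + 3/4·12 = 14.
mediocre pays cost 13 for the prototype, so net payoff = 14 − 13 = 1.

1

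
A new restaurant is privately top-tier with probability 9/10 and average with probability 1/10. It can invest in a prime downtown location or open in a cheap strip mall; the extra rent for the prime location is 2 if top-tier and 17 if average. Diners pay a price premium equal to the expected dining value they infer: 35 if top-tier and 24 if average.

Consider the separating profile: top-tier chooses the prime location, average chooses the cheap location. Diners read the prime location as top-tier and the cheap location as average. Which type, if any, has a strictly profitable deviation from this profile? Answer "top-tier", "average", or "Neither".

Neither

The prime location pays 35; the cheap location pays 24.
top-tier: assigned the prime location, nets 35 − 2 = 33; deviating to the cheap location nets 24.
average: assigned the cheap location, nets 24; deviating to the prime location nets 35 − 17 = 18.
Both types strictly prefer their assigned action; no profitable deviation.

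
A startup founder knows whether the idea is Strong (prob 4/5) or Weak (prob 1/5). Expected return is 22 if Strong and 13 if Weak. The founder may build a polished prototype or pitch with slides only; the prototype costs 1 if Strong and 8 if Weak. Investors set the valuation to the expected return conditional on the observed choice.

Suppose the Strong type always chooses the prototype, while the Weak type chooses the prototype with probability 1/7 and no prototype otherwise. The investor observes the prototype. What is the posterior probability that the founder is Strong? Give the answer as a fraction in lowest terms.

28/29

P(the prototype) = (4/5)·1 + (1/5)·(1/7) = 29/35.
By Bayes' rule, P(Strong | the prototype) = (4/5) / (29/35) = 28/29.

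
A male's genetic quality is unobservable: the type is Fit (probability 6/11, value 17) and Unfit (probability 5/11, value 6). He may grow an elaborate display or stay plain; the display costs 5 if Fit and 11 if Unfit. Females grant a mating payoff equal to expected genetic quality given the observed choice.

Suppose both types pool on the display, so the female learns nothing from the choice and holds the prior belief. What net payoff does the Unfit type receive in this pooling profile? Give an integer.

Pooled mating payoff = 6/11·17 + 5/11·6 = 12.
Unfit pays cost 11 for the display, so net payoff = 12 − 11 = 1.

1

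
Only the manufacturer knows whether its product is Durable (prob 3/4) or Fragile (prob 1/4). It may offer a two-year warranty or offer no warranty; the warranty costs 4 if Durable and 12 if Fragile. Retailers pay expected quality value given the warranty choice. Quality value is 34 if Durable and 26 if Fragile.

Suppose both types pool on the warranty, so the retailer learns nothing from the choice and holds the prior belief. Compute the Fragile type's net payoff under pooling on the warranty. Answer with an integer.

Pooled price = 3/4·34 + 1/4·26 = 32.
Fragile pays cost 12 for the warranty, so net payoff = 32 − 12 = 20.

20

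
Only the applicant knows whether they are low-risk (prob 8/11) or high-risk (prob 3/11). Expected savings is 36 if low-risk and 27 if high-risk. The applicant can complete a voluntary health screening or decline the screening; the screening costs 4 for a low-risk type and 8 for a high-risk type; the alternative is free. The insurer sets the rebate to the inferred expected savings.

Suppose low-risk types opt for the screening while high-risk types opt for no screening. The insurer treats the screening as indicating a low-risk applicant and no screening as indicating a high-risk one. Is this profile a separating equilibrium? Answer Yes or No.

Under these beliefs, the screening earns rebate 36 and no screening earns rebate 27.
low-risk: the screening nets 36 − 4 = 32; no screening nets 27. low-risk prefers the screening.
high-risk: the screening nets 36 − 8 = 28; no screening nets 27. high-risk would deviate to the screening.
high-risk has a profitable deviation, so the profile is not an equilibrium.

No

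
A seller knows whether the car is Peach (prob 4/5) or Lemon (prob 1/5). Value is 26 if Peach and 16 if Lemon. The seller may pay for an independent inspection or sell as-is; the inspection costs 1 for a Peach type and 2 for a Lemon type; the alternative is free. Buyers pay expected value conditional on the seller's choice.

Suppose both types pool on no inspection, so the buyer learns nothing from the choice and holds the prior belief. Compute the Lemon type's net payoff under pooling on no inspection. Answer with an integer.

24

Pooled price = 4/5·26 + 1/5·16 = 24.
Lemon pays no cost for no inspection, so net payoff = 24.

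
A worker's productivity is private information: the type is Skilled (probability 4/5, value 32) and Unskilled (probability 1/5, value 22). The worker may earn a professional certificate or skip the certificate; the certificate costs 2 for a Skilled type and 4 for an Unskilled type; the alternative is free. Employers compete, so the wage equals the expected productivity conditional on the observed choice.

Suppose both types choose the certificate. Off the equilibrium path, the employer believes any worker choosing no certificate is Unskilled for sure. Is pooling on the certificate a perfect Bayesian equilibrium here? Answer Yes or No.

On path, the employer holds the prior and pays 4/5·32 + 1/5·22 = 30. Off path (no certificate), believing Unskilled, it pays 22.
Skilled: the certificate nets 30 − 2 = 28; no certificate nets 22. Skilled stays.
Unskilled: the certificate nets 30 − 4 = 26; no certificate nets 22. Unskilled stays.
No type deviates, so pooling is sustained.

Yes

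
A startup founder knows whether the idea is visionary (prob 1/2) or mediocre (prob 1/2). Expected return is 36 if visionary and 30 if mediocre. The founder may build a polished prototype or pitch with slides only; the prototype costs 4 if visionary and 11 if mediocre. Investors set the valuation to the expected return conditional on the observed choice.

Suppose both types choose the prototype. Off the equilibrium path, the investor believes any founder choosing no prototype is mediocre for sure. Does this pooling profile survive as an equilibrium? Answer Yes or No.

No

On path, the investor holds the prior and pays 1/2·36 + 1/2·30 = 33. Off path (no prototype), believing mediocre, it pays 30.
visionary: the prototype nets 33 − 4 = 29; no prototype nets 30. visionary would deviate.
mediocre: the prototype nets 33 − 11 = 22; no prototype nets 30. mediocre would deviate.
A type deviates, so pooling fails.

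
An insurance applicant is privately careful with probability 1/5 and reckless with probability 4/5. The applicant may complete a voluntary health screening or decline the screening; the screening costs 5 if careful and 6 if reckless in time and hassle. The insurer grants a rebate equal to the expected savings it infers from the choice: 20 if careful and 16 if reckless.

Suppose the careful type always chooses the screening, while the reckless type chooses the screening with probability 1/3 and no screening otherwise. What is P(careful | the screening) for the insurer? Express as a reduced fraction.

3/7

P(the screening) = (1/5)·1 + (4/5)·(1/3) = 7/15.
By Bayes' rule, P(careful | the screening) = (1/5) / (7/15) = 3/7.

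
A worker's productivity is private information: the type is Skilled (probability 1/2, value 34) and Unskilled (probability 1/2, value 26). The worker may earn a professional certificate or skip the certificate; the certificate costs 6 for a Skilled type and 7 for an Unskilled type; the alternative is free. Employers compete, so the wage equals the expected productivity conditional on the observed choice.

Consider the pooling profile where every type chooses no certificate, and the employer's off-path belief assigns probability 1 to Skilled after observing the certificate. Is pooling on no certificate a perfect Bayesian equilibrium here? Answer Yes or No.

Yes

On path, the employer holds the prior and pays 1/2·34 + 1/2·26 = 30. Off path (the certificate), believing Skilled, it pays 34.
Skilled: no certificate nets 30; the certificate nets 34 − 6 = 28. Skilled stays.
Unskilled: no certificate nets 30; the certificate nets 34 − 7 = 27. Unskilled stays.
No type deviates, so pooling is sustained.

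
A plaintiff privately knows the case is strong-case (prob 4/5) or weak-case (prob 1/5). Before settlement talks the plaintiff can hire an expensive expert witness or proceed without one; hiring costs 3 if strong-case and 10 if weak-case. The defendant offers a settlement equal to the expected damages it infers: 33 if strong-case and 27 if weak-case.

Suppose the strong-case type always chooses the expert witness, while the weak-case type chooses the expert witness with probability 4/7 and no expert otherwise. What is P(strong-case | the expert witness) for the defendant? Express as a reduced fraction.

7/8

P(the expert witness) = (4/5)·1 + (1/5)·(4/7) = 32/35.
By Bayes' rule, P(strong-case | the expert witness) = (4/5) / (32/35) = 7/8.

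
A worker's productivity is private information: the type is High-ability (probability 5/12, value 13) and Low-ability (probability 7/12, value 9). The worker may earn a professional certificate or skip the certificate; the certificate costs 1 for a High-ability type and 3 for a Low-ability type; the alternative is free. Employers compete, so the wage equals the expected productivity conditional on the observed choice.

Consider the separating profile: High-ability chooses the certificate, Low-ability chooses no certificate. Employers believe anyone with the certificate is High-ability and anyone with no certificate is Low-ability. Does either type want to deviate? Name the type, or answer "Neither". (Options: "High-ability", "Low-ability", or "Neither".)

The certificate pays 13; no certificate pays 9.
High-ability: assigned the certificate, nets 13 − 1 = 12; deviating to no certificate nets 9.
Low-ability: assigned no certificate, nets 9; deviating to the certificate nets 13 − 3 = 10.
The Low-ability type gains 1 by deviating.

Low-ability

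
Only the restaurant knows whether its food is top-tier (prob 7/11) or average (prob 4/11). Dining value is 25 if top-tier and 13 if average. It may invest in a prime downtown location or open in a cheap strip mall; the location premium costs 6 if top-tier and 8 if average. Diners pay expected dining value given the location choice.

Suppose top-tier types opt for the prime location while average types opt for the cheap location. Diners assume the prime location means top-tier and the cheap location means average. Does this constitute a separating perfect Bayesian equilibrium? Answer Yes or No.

No

Under these beliefs, the prime location earns price premium 25 and the cheap location earns price premium 13.
top-tier: the prime location nets 25 − 6 = 19; the cheap location nets 13. top-tier prefers the prime location.
average: the prime location nets 25 − 8 = 17; the cheap location nets 13. average would deviate to the prime location.
average has a profitable deviation, so the profile is not an equilibrium.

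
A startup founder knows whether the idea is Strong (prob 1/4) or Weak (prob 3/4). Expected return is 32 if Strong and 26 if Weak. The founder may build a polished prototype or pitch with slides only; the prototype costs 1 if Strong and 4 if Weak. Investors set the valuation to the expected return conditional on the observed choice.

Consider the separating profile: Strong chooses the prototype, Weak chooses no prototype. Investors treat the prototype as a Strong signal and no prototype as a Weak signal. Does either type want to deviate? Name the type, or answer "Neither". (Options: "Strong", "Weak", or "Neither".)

Weak

The prototype pays 32; no prototype pays 26.
Strong: assigned the prototype, nets 32 − 1 = 31; deviating to no prototype nets 26.
Weak: assigned no prototype, nets 26; deviating to the prototype nets 32 − 4 = 28.
The Weak type gains 2 by deviating.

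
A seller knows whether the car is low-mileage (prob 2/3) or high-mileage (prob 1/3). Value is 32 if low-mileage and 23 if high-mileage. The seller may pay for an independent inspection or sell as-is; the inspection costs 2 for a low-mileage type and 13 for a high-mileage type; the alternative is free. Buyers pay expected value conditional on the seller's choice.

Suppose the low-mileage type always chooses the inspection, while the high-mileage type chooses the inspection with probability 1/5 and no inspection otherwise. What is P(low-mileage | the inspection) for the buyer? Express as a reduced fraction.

10/11

P(the inspection) = (2/3)·1 + (1/3)·(1/5) = 11/15.
By Bayes' rule, P(low-mileage | the inspection) = (2/3) / (11/15) = 10/11.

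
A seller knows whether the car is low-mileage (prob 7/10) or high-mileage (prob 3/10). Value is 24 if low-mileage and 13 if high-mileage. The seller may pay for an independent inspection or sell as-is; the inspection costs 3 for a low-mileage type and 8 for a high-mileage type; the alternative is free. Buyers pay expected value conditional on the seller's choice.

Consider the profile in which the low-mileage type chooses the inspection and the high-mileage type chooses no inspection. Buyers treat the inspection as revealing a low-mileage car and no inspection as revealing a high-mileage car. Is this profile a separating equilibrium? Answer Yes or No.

No

Under these beliefs, the inspection earns price 24 and no inspection earns price 13.
low-mileage: the inspection nets 24 − 3 = 21; no inspection nets 13. low-mileage prefers the inspection.
high-mileage: the inspection nets 24 − 8 = 16; no inspection nets 13. high-mileage would deviate to the inspection.
high-mileage has a profitable deviation, so the profile is not an equilibrium.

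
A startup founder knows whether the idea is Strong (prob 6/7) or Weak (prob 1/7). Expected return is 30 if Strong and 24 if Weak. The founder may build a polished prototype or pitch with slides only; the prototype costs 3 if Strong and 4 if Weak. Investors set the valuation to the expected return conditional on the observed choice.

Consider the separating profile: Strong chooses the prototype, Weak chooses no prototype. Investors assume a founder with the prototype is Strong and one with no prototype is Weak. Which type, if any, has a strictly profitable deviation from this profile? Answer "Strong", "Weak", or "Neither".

Weak

The prototype pays 30; no prototype pays 24.
Strong: assigned the prototype, nets 30 − 3 = 27; deviating to no prototype nets 24.
Weak: assigned no prototype, nets 24; deviating to the prototype nets 30 − 4 = 26.
The Weak type gains 2 by deviating.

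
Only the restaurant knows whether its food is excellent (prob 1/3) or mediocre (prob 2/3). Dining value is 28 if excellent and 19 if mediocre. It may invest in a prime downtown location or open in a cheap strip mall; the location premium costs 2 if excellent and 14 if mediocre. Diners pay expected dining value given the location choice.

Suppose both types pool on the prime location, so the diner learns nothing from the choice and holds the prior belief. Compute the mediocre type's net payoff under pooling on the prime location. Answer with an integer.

Pooled price premium = 1/3·28 + 2/3·19 = 22.
mediocre pays cost 14 for the prime location, so net payoff = 22 − 14 = 8.

8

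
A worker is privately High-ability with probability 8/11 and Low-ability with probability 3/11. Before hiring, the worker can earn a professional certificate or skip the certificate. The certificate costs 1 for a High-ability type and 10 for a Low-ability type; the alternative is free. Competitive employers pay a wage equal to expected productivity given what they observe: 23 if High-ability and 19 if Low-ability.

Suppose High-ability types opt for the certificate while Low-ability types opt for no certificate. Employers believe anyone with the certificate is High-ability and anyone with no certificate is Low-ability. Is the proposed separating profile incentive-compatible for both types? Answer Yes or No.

Under these beliefs, the certificate earns wage 23 and no certificate earns wage 19.
High-ability: the certificate nets 23 − 1 = 22; no certificate nets 19. High-ability prefers the certificate.
Low-ability: the certificate nets 23 − 10 = 13; no certificate nets 19. Low-ability prefers no certificate.
Neither type deviates, so the separating profile is an equilibrium.

Yes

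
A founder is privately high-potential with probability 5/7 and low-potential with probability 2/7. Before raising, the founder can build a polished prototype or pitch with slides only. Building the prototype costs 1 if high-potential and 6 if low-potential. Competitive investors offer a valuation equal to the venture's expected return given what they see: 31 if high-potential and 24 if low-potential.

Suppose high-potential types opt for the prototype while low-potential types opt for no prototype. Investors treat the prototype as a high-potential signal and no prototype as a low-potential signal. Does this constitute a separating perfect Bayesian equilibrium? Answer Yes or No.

Under these beliefs, the prototype earns valuation 31 and no prototype earns valuation 24.
high-potential: the prototype nets 31 − 1 = 30; no prototype nets 24. high-potential prefers the prototype.
low-potential: the prototype nets 31 − 6 = 25; no prototype nets 24. low-potential would deviate to the prototype.
low-potential has a profitable deviation, so the profile is not an equilibrium.

No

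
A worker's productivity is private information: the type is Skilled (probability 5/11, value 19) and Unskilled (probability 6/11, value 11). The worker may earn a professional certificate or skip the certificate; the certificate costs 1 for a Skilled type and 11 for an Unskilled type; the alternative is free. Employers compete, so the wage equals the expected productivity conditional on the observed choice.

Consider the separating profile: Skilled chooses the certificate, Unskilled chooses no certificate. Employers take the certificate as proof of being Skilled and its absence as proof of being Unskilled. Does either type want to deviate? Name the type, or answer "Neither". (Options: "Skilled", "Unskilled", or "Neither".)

The certificate pays 19; no certificate pays 11.
Skilled: assigned the certificate, nets 19 − 1 = 18; deviating to no certificate nets 11.
Unskilled: assigned no certificate, nets 11; deviating to the certificate nets 19 − 11 = 8.
Both types strictly prefer their assigned action; no profitable deviation.

Neither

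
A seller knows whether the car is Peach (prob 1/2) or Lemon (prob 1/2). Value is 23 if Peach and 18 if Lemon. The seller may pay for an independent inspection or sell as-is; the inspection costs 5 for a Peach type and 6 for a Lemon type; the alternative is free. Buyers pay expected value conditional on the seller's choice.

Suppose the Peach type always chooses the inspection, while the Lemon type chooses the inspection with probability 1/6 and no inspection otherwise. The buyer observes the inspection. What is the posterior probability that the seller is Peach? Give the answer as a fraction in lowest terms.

6/7

P(the inspection) = (1/2)·1 + (1/2)·(1/6) = 7/12.
By Bayes' rule, P(Peach | the inspection) = (1/2) / (7/12) = 6/7.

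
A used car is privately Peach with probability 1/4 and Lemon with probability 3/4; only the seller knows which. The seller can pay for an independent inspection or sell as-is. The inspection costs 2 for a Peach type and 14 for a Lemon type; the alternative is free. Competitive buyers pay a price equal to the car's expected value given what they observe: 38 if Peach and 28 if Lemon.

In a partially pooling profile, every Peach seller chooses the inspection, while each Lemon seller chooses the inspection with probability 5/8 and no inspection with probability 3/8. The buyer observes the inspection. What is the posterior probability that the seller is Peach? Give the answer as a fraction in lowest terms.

8/23

P(the inspection) = (1/4)·1 + (3/4)·(5/8) = 23/32.
By Bayes' rule, P(Peach | the inspection) = (1/4) / (23/32) = 8/23.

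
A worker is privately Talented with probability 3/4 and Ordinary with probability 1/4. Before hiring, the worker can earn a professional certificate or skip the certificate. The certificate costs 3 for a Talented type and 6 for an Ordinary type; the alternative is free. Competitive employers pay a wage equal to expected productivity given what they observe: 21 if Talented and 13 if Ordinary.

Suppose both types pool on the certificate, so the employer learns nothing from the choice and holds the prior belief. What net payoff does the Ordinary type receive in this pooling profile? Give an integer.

13

Pooled wage = 3/4·21 + 1/4·13 = 19.
Ordinary pays cost 6 for the certificate, so net payoff = 19 − 6 = 13.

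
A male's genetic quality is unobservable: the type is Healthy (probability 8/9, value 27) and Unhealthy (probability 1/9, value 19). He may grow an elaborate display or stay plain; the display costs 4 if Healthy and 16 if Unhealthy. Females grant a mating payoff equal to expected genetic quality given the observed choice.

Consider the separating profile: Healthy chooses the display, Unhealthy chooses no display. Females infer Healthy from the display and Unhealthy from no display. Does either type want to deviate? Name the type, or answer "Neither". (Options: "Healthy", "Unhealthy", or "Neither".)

Neither

The display pays 27; no display pays 19.
Healthy: assigned the display, nets 27 − 4 = 23; deviating to no display nets 19.
Unhealthy: assigned no display, nets 19; deviating to the display nets 27 − 16 = 11.
Both types strictly prefer their assigned action; no profitable deviation.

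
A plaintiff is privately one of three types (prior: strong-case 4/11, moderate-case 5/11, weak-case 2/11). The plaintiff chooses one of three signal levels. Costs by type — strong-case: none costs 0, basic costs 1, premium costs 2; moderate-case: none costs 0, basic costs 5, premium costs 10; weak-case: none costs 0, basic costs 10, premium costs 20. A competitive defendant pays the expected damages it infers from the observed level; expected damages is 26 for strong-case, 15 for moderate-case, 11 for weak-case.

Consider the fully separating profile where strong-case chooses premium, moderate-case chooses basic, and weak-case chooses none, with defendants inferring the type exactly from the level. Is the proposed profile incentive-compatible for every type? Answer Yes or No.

No

Separating settlements: premium → 26, basic → 15, none → 11.
strong-case (assigned premium): none: 11 − 0 = 11; basic: 15 − 1 = 14; premium: 26 − 2 = 24. strong-case stays.
moderate-case (assigned basic): none: 11 − 0 = 11; basic: 15 − 5 = 10; premium: 26 − 10 = 16. moderate-case prefers premium.
weak-case (assigned none): none: 11 − 0 = 11; basic: 15 − 10 = 5; premium: 26 − 20 = 6. weak-case stays.
At least one type deviates; the separating profile fails.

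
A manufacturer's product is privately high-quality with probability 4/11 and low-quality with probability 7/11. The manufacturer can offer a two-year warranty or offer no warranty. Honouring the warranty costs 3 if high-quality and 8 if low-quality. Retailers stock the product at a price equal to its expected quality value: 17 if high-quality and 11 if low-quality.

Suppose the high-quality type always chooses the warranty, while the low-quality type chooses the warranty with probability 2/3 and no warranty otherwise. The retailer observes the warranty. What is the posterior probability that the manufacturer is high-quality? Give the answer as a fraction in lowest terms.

6/13

P(the warranty) = (4/11)·1 + (7/11)·(2/3) = 26/33.
By Bayes' rule, P(high-quality | the warranty) = (4/11) / (26/33) = 6/13.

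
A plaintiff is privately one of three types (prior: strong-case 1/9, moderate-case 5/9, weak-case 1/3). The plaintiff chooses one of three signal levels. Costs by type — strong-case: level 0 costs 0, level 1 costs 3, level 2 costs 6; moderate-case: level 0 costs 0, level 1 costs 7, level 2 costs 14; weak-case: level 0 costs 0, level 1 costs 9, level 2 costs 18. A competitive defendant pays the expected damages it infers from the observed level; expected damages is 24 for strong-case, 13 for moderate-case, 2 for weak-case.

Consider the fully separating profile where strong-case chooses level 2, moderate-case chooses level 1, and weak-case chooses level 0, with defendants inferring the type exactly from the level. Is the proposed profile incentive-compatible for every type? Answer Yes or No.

Separating settlements: level 2 → 24, level 1 → 13, level 0 → 2.
strong-case (assigned level 2): level 0: 2 − 0 = 2; level 1: 13 − 3 = 10; level 2: 24 − 6 = 18. strong-case stays.
moderate-case (assigned level 1): level 0: 2 − 0 = 2; level 1: 13 − 7 = 6; level 2: 24 − 14 = 10. moderate-case prefers level 2.
weak-case (assigned level 0): level 0: 2 − 0 = 2; level 1: 13 − 9 = 4; level 2: 24 − 18 = 6. weak-case prefers level 2.
At least one type deviates; the separating profile fails.

No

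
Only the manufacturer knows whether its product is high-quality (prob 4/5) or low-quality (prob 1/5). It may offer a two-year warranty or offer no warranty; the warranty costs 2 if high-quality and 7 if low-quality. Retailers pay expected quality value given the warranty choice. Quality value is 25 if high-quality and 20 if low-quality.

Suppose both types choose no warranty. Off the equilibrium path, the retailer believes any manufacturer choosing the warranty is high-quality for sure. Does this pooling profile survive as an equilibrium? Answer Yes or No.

On path, the retailer holds the prior and pays 4/5·25 + 1/5·20 = 24. Off path (the warranty), believing high-quality, it pays 25.
high-quality: no warranty nets 24; the warranty nets 25 − 2 = 23. high-quality stays.
low-quality: no warranty nets 24; the warranty nets 25 − 7 = 18. low-quality stays.
No type deviates, so pooling is sustained.

Yes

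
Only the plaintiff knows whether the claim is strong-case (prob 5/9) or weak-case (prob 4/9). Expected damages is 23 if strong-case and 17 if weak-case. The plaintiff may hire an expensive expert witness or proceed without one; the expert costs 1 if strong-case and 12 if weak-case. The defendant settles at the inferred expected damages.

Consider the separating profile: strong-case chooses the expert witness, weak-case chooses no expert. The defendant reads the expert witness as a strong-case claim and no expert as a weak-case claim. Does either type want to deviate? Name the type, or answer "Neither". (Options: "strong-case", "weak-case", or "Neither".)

Neither

The expert witness pays 23; no expert pays 17.
strong-case: assigned the expert witness, nets 23 − 1 = 22; deviating to no expert nets 17.
weak-case: assigned no expert, nets 17; deviating to the expert witness nets 23 − 12 = 11.
Both types strictly prefer their assigned action; no profitable deviation.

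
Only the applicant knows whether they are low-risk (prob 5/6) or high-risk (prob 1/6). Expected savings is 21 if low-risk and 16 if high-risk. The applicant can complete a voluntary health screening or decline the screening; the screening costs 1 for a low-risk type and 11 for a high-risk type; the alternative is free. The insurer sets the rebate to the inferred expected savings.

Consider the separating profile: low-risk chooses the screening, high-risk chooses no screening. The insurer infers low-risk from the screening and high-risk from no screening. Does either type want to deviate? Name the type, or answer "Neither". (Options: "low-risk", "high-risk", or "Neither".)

Neither

The screening pays 21; no screening pays 16.
low-risk: assigned the screening, nets 21 − 1 = 20; deviating to no screening nets 16.
high-risk: assigned no screening, nets 16; deviating to the screening nets 21 − 11 = 10.
Both types strictly prefer their assigned action; no profitable deviation.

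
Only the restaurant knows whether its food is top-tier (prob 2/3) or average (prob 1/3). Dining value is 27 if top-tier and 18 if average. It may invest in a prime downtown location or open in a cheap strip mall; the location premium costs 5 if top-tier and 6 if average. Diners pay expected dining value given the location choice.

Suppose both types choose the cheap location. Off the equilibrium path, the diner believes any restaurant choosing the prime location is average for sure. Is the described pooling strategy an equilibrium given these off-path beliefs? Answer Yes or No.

On path, the diner holds the prior and pays 2/3·27 + 1/3·18 = 24. Off path (the prime location), believing average, it pays 18.
top-tier: the cheap location nets 24; the prime location nets 18 − 5 = 13. top-tier stays.
average: the cheap location nets 24; the prime location nets 18 − 6 = 12. average stays.
No type deviates, so pooling is sustained.

Yes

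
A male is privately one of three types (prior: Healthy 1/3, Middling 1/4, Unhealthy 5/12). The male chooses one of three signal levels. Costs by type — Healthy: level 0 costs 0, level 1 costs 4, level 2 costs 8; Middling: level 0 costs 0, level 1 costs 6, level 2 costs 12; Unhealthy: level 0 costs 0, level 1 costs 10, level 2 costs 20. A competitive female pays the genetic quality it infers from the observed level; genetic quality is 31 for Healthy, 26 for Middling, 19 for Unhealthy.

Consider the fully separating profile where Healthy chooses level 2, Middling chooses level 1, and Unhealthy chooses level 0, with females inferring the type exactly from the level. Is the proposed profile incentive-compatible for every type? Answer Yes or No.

Separating mating payoffs: level 2 → 31, level 1 → 26, level 0 → 19.
Healthy (assigned level 2): level 0: 19 − 0 = 19; level 1: 26 − 4 = 22; level 2: 31 − 8 = 23. Healthy stays.
Middling (assigned level 1): level 0: 19 − 0 = 19; level 1: 26 − 6 = 20; level 2: 31 − 12 = 19. Middling stays.
Unhealthy (assigned level 0): level 0: 19 − 0 = 19; level 1: 26 − 10 = 16; level 2: 31 − 20 = 11. Unhealthy stays.
Every type prefers its assigned level; separation holds.

Yes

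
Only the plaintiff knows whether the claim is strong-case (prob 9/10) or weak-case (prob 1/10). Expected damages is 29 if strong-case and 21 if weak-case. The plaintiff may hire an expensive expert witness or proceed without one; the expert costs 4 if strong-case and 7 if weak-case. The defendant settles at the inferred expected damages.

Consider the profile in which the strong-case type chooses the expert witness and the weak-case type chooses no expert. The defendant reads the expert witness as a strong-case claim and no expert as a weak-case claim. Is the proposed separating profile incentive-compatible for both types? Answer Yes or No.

No

Under these beliefs, the expert witness earns settlement 29 and no expert earns settlement 21.
strong-case: the expert witness nets 29 − 4 = 25; no expert nets 21. strong-case prefers the expert witness.
weak-case: the expert witness nets 29 − 7 = 22; no expert nets 21. weak-case would deviate to the expert witness.
weak-case has a profitable deviation, so the profile is not an equilibrium.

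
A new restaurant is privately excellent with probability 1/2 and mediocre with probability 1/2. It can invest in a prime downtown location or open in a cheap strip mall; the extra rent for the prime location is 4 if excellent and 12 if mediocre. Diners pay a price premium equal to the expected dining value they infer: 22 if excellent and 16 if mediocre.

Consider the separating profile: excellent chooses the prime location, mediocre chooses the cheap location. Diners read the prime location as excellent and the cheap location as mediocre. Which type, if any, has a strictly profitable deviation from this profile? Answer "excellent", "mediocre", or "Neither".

The prime location pays 22; the cheap location pays 16.
excellent: assigned the prime location, nets 22 − 4 = 18; deviating to the cheap location nets 16.
mediocre: assigned the cheap location, nets 16; deviating to the prime location nets 22 − 12 = 10.
Both types strictly prefer their assigned action; no profitable deviation.

Neither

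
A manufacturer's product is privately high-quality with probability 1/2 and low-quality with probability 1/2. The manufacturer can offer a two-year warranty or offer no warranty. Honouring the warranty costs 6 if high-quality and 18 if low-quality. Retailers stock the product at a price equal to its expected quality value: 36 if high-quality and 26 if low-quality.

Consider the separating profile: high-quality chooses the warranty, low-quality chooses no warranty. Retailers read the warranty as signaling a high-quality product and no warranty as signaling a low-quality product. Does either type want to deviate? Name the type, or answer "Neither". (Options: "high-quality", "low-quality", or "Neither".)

The warranty pays 36; no warranty pays 26.
high-quality: assigned the warranty, nets 36 − 6 = 30; deviating to no warranty nets 26.
low-quality: assigned no warranty, nets 26; deviating to the warranty nets 36 − 18 = 18.
Both types strictly prefer their assigned action; no profitable deviation.

Neither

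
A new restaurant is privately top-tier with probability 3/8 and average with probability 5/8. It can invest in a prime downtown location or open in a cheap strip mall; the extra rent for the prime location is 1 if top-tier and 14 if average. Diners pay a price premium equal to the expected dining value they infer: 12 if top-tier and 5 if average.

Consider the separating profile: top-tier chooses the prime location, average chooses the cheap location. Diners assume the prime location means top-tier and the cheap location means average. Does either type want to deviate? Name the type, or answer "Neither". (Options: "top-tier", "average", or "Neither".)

Neither

The prime location pays 12; the cheap location pays 5.
top-tier: assigned the prime location, nets 12 − 1 = 11; deviating to the cheap location nets 5.
average: assigned the cheap location, nets 5; deviating to the prime location nets 12 − 14 = -2.
Both types strictly prefer their assigned action; no profitable deviation.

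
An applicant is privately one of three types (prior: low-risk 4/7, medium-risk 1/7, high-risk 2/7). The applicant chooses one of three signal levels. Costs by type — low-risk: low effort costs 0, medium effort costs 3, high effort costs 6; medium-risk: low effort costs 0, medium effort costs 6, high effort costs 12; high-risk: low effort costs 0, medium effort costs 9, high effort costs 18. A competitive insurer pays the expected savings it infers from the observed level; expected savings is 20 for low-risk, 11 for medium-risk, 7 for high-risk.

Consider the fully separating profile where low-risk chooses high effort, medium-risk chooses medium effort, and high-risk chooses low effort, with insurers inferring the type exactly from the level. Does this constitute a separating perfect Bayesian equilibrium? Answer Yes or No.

Separating rebates: high effort → 20, medium effort → 11, low effort → 7.
low-risk (assigned high effort): low effort: 7 − 0 = 7; medium effort: 11 − 3 = 8; high effort: 20 − 6 = 14. low-risk stays.
medium-risk (assigned medium effort): low effort: 7 − 0 = 7; medium effort: 11 − 6 = 5; high effort: 20 − 12 = 8. medium-risk prefers high effort.
high-risk (assigned low effort): low effort: 7 − 0 = 7; medium effort: 11 − 9 = 2; high effort: 20 − 18 = 2. high-risk stays.
At least one type deviates; the separating profile fails.

No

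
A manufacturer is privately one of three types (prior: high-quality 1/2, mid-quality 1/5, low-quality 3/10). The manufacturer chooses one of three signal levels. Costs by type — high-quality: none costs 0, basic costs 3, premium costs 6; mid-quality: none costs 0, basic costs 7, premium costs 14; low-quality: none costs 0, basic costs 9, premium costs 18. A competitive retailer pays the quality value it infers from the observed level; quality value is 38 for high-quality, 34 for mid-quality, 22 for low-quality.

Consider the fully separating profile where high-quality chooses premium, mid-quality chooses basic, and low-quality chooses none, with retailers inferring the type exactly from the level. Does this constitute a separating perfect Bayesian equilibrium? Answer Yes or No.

Separating prices: premium → 38, basic → 34, none → 22.
high-quality (assigned premium): none: 22 − 0 = 22; basic: 34 − 3 = 31; premium: 38 − 6 = 32. high-quality stays.
mid-quality (assigned basic): none: 22 − 0 = 22; basic: 34 − 7 = 27; premium: 38 − 14 = 24. mid-quality stays.
low-quality (assigned none): none: 22 − 0 = 22; basic: 34 − 9 = 25; premium: 38 − 18 = 20. low-quality prefers basic.
At least one type deviates; the separating profile fails.

No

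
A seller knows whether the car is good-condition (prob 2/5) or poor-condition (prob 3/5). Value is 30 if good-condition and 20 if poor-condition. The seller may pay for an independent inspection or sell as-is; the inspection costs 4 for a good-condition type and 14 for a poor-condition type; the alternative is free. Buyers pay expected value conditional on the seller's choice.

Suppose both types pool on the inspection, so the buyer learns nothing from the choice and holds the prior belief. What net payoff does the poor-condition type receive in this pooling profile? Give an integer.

10

Pooled price = 2/5·30 + 3/5·20 = 24.
poor-condition pays cost 14 for the inspection, so net payoff = 24 − 14 = 10.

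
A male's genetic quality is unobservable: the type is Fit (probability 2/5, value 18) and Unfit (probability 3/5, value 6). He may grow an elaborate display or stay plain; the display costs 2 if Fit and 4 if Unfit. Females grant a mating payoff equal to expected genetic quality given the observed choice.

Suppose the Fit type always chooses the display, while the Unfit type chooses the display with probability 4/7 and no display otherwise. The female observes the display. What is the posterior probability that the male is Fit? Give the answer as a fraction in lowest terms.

7/13

P(the display) = (2/5)·1 + (3/5)·(4/7) = 26/35.
By Bayes' rule, P(Fit | the display) = (2/5) / (26/35) = 7/13.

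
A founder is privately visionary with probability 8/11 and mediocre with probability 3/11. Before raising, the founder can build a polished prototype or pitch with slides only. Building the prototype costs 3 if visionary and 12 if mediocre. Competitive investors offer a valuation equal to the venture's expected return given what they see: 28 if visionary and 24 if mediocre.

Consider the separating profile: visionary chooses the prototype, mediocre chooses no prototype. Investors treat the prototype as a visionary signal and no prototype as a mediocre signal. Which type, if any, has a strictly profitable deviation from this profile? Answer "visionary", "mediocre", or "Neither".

Neither

The prototype pays 28; no prototype pays 24.
visionary: assigned the prototype, nets 28 − 3 = 25; deviating to no prototype nets 24.
mediocre: assigned no prototype, nets 24; deviating to the prototype nets 28 − 12 = 16.
Both types strictly prefer their assigned action; no profitable deviation.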